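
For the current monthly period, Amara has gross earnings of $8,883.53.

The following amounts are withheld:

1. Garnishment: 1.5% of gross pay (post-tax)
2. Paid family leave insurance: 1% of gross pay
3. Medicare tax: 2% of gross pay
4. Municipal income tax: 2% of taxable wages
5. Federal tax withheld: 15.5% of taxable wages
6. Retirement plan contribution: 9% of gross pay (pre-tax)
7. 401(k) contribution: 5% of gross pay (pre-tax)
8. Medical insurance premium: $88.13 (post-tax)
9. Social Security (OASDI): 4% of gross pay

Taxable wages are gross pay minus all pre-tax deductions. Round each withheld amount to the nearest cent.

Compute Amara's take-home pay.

Retirement plan contribution: $8,883.53 × 0.09 = $799.52
401(k) contribution: $8,883.53 × 0.05 = $444.18
Pre-tax total = $799.52 + $444.18 = $1,243.70
Taxable wages = $8,883.53 − $1,243.70 = $7,639.83
Federal tax withheld: $7,639.83 × 0.155 = $1,184.17
Municipal income tax: $7,639.83 × 0.02 = $152.80
Paid family leave insurance: $8,883.53 × 0.01 = $88.84
Medicare tax: $8,883.53 × 0.02 = $177.67
Social Security (OASDI): $8,883.53 × 0.04 = $355.34
Medical insurance premium: $88.13
Garnishment: $8,883.53 × 0.015 = $133.25
Total deductions = $799.52 + $444.18 + $1,184.17 + $152.80 + $88.84 + $177.67 + $355.34 + $88.13 + $133.25 = $3,423.90
Net pay = $8,883.53 − $3,423.90 = $5,459.63

$5,459.63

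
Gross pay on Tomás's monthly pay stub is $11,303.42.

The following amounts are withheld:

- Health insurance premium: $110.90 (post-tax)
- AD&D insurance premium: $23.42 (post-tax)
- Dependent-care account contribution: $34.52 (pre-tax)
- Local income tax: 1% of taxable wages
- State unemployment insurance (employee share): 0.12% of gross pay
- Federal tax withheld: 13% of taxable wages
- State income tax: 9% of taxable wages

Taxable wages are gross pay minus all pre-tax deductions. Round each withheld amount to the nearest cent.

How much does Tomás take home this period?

$8,529.17

Dependent-care account contribution: $34.52
Taxable wages = $11,303.42 − $34.52 = $11,268.90
Federal tax withheld: $11,268.90 × 0.13 = $1,464.96
State income tax: $11,268.90 × 0.09 = $1,014.20
Local income tax: $11,268.90 × 0.01 = $112.69
State unemployment insurance (employee share): $11,303.42 × 0.0012 = $13.56
AD&D insurance premium: $23.42
Health insurance premium: $110.90
Total deductions = $34.52 + $1,464.96 + $1,014.20 + $112.69 + $13.56 + $23.42 + $110.90 = $2,774.25
Net pay = $11,303.42 − $2,774.25 = $8,529.17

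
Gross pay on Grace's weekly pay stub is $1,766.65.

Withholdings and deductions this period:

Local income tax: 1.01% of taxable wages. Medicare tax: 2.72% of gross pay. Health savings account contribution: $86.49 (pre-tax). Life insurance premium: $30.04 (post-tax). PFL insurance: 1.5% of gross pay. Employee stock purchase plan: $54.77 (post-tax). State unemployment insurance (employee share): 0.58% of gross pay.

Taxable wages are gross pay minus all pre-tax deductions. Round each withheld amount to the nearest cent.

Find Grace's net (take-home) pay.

Health savings account contribution: $86.49
Taxable wages = $1,766.65 − $86.49 = $1,680.16
Local income tax: $1,680.16 × 0.0101 = $16.97
Medicare tax: $1,766.65 × 0.0272 = $48.05
State unemployment insurance (employee share): $1,766.65 × 0.0058 = $10.25
PFL insurance: $1,766.65 × 0.015 = $26.50
Employee stock purchase plan: $54.77
Life insurance premium: $30.04
Total deductions = $86.49 + $16.97 + $48.05 + $10.25 + $26.50 + $54.77 + $30.04 = $273.07
Net pay = $1,766.65 − $273.07 = $1,493.58

$1,493.58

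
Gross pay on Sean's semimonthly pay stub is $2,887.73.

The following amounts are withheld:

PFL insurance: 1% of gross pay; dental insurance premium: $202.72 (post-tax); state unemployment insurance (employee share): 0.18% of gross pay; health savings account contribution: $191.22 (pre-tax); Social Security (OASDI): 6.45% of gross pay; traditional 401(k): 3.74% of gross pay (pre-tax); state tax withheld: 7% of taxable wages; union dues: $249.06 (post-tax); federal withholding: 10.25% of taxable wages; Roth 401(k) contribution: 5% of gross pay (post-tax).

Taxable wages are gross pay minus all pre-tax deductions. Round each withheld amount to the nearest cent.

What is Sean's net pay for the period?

$1,325.48

Health savings account contribution: $191.22
Traditional 401(k): $2,887.73 × 0.0374 = $108.00
Pre-tax total = $191.22 + $108.00 = $299.22
Taxable wages = $2,887.73 − $299.22 = $2,588.51
Federal withholding: $2,588.51 × 0.1025 = $265.32
State tax withheld: $2,588.51 × 0.07 = $181.20
PFL insurance: $2,887.73 × 0.01 = $28.88
Social Security (OASDI): $2,887.73 × 0.0645 = $186.26
State unemployment insurance (employee share): $2,887.73 × 0.0018 = $5.20
Union dues: $249.06
Dental insurance premium: $202.72
Roth 401(k) contribution: $2,887.73 × 0.05 = $144.39
Total deductions = $191.22 + $108.00 + $265.32 + $181.20 + $28.88 + $186.26 + $5.20 + $249.06 + $202.72 + $144.39 = $1,562.25
Net pay = $2,887.73 − $1,562.25 = $1,325.48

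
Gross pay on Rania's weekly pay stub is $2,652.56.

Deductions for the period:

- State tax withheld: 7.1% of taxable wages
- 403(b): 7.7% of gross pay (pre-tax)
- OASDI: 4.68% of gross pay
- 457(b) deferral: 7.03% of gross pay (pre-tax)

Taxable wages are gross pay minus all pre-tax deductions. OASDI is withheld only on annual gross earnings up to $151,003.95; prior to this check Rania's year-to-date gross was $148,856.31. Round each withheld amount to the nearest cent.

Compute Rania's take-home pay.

$2,000.74

403(b): $2,652.56 × 0.077 = $204.25
457(b) deferral: $2,652.56 × 0.0703 = $186.47
Pre-tax total = $204.25 + $186.47 = $390.72
Taxable wages = $2,652.56 − $390.72 = $2,261.84
State tax withheld: $2,261.84 × 0.071 = $160.59
OASDI: only $151,003.95 − $148,856.31 = $2,147.64 of this check is subject → $2,147.64 × 0.0468 = $100.51
Total deductions = $204.25 + $186.47 + $160.59 + $100.51 = $651.82
Net pay = $2,652.56 − $651.82 = $2,000.74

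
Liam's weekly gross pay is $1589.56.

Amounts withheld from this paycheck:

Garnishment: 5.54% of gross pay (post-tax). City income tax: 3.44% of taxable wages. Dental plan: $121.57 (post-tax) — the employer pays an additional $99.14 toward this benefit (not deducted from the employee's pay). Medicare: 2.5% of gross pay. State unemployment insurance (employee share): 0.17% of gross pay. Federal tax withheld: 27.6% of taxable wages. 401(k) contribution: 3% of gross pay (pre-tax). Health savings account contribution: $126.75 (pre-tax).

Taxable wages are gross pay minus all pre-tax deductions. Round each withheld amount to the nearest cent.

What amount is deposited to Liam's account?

401(k) contribution: $1589.56 × 0.03 = $47.69
Health savings account contribution: $126.75
Pre-tax total = $47.69 + $126.75 = $174.44
Taxable wages = $1589.56 − $174.44 = $1415.12
Federal tax withheld: $1415.12 × 0.276 = $390.57
City income tax: $1415.12 × 0.0344 = $48.68
State unemployment insurance (employee share): $1589.56 × 0.0017 = $2.70
Medicare: $1589.56 × 0.025 = $39.74
Garnishment: $1589.56 × 0.0554 = $88.06
Dental plan: $121.57
(Employer's $99.14 toward dental plan is not withheld from the employee.)
Total deductions = $47.69 + $126.75 + $390.57 + $48.68 + $2.70 + $39.74 + $88.06 + $121.57 = $865.76
Net pay = $1589.56 − $865.76 = $723.80

$723.80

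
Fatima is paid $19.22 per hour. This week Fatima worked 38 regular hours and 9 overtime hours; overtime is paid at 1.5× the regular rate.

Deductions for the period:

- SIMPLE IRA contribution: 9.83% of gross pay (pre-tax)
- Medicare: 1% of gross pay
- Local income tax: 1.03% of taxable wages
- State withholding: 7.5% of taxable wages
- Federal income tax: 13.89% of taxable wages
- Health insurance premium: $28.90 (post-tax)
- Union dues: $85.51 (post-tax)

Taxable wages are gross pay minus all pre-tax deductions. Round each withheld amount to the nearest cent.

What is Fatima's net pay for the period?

Regular pay: 38 × $19.22 = $730.36
Overtime pay: 9 × $19.22 × 1.5 = $259.47
Gross pay = $730.36 + $259.47 = $989.83
SIMPLE IRA contribution: $989.83 × 0.0983 = $97.30
Taxable wages = $989.83 − $97.30 = $892.53
Federal income tax: $892.53 × 0.1389 = $123.97
State withholding: $892.53 × 0.075 = $66.94
Local income tax: $892.53 × 0.0103 = $9.19
Medicare: $989.83 × 0.01 = $9.90
Health insurance premium: $28.90
Union dues: $85.51
Total deductions = $97.30 + $123.97 + $66.94 + $9.19 + $9.90 + $28.90 + $85.51 = $421.71
Net pay = $989.83 − $421.71 = $568.12

$568.12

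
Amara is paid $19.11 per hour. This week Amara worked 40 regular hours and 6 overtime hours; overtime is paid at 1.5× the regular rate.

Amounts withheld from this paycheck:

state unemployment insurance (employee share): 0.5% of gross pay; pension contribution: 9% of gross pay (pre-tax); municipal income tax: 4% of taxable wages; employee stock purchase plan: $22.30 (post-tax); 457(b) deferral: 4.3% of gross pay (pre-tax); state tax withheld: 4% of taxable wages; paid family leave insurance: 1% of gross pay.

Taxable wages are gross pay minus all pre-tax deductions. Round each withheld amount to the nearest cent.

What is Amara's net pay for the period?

$710.57

Regular pay: 40 × $19.11 = $764.40
Overtime pay: 6 × $19.11 × 1.5 = $171.99
Gross pay = $764.40 + $171.99 = $936.39
Pension contribution: $936.39 × 0.09 = $84.28
457(b) deferral: $936.39 × 0.043 = $40.26
Pre-tax total = $84.28 + $40.26 = $124.54
Taxable wages = $936.39 − $124.54 = $811.85
Municipal income tax: $811.85 × 0.04 = $32.47
State tax withheld: $811.85 × 0.04 = $32.47
Paid family leave insurance: $936.39 × 0.01 = $9.36
State unemployment insurance (employee share): $936.39 × 0.005 = $4.68
Employee stock purchase plan: $22.30
Total deductions = $84.28 + $40.26 + $32.47 + $32.47 + $9.36 + $4.68 + $22.30 = $225.82
Net pay = $936.39 − $225.82 = $710.57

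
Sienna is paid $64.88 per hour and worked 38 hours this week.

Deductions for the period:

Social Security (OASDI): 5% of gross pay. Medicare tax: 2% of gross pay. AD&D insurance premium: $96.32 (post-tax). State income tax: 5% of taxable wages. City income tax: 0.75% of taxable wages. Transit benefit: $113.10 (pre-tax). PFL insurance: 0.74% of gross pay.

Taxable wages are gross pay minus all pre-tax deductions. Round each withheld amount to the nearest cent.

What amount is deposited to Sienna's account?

$1929.94

Gross pay: 38 × $64.88 = $2465.44
Transit benefit: $113.10
Taxable wages = $2465.44 − $113.10 = $2352.34
State income tax: $2352.34 × 0.05 = $117.62
City income tax: $2352.34 × 0.0075 = $17.64
Social Security (OASDI): $2465.44 × 0.05 = $123.27
PFL insurance: $2465.44 × 0.0074 = $18.24
Medicare tax: $2465.44 × 0.02 = $49.31
AD&D insurance premium: $96.32
Total deductions = $113.10 + $117.62 + $17.64 + $123.27 + $18.24 + $49.31 + $96.32 = $535.50
Net pay = $2465.44 − $535.50 = $1929.94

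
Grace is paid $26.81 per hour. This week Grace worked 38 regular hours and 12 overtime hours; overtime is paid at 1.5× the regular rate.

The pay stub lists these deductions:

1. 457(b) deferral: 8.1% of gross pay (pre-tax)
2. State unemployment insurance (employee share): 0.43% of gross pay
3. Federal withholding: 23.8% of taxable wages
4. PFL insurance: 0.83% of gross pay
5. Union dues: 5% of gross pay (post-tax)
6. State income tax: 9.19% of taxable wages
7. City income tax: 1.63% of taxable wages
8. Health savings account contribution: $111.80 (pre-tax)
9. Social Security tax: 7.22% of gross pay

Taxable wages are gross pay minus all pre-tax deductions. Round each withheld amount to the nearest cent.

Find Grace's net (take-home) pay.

$626.60

Regular pay: 38 × $26.81 = $1018.78
Overtime pay: 12 × $26.81 × 1.5 = $482.58
Gross pay = $1018.78 + $482.58 = $1501.36
Health savings account contribution: $111.80
457(b) deferral: $1501.36 × 0.081 = $121.61
Pre-tax total = $111.80 + $121.61 = $233.41
Taxable wages = $1501.36 − $233.41 = $1267.95
City income tax: $1267.95 × 0.0163 = $20.67
State income tax: $1267.95 × 0.0919 = $116.52
Federal withholding: $1267.95 × 0.238 = $301.77
Social Security tax: $1501.36 × 0.0722 = $108.40
State unemployment insurance (employee share): $1501.36 × 0.0043 = $6.46
PFL insurance: $1501.36 × 0.0083 = $12.46
Union dues: $1501.36 × 0.05 = $75.07
Total deductions = $111.80 + $121.61 + $20.67 + $116.52 + $301.77 + $108.40 + $6.46 + $12.46 + $75.07 = $874.76
Net pay = $1501.36 − $874.76 = $626.60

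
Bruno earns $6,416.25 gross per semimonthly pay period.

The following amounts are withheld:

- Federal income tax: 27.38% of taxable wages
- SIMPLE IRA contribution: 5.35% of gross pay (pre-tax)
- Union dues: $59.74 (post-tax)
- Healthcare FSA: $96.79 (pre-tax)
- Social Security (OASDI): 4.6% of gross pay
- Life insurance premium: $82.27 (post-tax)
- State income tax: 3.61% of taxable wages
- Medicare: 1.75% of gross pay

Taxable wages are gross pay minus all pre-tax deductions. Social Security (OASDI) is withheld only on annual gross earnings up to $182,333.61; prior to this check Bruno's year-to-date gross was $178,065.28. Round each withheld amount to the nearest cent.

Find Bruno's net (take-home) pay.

Healthcare FSA: $96.79
SIMPLE IRA contribution: $6,416.25 × 0.0535 = $343.27
Pre-tax total = $96.79 + $343.27 = $440.06
Taxable wages = $6,416.25 − $440.06 = $5,976.19
State income tax: $5,976.19 × 0.0361 = $215.74
Federal income tax: $5,976.19 × 0.2738 = $1,636.28
Social Security (OASDI): only $182,333.61 − $178,065.28 = $4,268.33 of this check is subject → $4,268.33 × 0.046 = $196.34
Medicare: $6,416.25 × 0.0175 = $112.28
Union dues: $59.74
Life insurance premium: $82.27
Total deductions = $96.79 + $343.27 + $215.74 + $1,636.28 + $196.34 + $112.28 + $59.74 + $82.27 = $2,742.71
Net pay = $6,416.25 − $2,742.71 = $3,673.54

$3,673.54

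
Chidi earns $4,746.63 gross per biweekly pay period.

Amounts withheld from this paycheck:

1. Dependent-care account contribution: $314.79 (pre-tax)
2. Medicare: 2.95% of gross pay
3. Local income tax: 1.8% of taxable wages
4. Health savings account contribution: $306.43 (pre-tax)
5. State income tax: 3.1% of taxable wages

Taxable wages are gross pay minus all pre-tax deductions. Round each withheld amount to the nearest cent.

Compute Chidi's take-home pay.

$3,783.23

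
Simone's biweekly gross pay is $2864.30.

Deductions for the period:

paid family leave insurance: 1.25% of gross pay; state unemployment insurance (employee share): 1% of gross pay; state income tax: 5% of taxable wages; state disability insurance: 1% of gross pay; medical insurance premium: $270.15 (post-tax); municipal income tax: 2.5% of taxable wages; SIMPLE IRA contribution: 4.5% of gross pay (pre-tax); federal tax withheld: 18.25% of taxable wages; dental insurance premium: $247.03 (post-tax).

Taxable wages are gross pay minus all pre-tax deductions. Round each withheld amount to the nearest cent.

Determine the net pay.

SIMPLE IRA contribution: $2864.30 × 0.045 = $128.89
Taxable wages = $2864.30 − $128.89 = $2735.41
Federal tax withheld: $2735.41 × 0.1825 = $499.21
Municipal income tax: $2735.41 × 0.025 = $68.39
State income tax: $2735.41 × 0.05 = $136.77
State unemployment insurance (employee share): $2864.30 × 0.01 = $28.64
Paid family leave insurance: $2864.30 × 0.0125 = $35.80
State disability insurance: $2864.30 × 0.01 = $28.64
Dental insurance premium: $247.03
Medical insurance premium: $270.15
Total deductions = $128.89 + $499.21 + $68.39 + $136.77 + $28.64 + $35.80 + $28.64 + $247.03 + $270.15 = $1443.52
Net pay = $2864.30 − $1443.52 = $1420.78

$1420.78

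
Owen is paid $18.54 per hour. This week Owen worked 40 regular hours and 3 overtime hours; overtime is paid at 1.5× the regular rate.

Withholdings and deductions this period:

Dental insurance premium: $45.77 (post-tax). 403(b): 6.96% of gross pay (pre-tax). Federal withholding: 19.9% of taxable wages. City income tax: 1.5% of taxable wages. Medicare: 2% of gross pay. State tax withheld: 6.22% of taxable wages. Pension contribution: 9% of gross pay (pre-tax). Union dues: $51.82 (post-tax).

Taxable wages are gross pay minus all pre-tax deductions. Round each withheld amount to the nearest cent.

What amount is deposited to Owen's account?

Regular pay: 40 × $18.54 = $741.60
Overtime pay: 3 × $18.54 × 1.5 = $83.43
Gross pay = $741.60 + $83.43 = $825.03
Pension contribution: $825.03 × 0.09 = $74.25
403(b): $825.03 × 0.0696 = $57.42
Pre-tax total = $74.25 + $57.42 = $131.67
Taxable wages = $825.03 − $131.67 = $693.36
City income tax: $693.36 × 0.015 = $10.40
Federal withholding: $693.36 × 0.199 = $137.98
State tax withheld: $693.36 × 0.0622 = $43.13
Medicare: $825.03 × 0.02 = $16.50
Union dues: $51.82
Dental insurance premium: $45.77
Total deductions = $74.25 + $57.42 + $10.40 + $137.98 + $43.13 + $16.50 + $51.82 + $45.77 = $437.27
Net pay = $825.03 − $437.27 = $387.76

$387.76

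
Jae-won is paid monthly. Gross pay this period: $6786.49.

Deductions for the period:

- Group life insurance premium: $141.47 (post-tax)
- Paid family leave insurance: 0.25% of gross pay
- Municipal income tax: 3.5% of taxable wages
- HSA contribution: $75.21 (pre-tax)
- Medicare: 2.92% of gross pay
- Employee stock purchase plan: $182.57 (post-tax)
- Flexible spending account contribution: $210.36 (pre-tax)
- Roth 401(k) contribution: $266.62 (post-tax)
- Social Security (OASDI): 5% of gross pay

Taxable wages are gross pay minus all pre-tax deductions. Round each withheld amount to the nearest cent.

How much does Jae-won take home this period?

Flexible spending account contribution: $210.36
HSA contribution: $75.21
Pre-tax total = $210.36 + $75.21 = $285.57
Taxable wages = $6786.49 − $285.57 = $6500.92
Municipal income tax: $6500.92 × 0.035 = $227.53
Social Security (OASDI): $6786.49 × 0.05 = $339.32
Paid family leave insurance: $6786.49 × 0.0025 = $16.97
Medicare: $6786.49 × 0.0292 = $198.17
Group life insurance premium: $141.47
Roth 401(k) contribution: $266.62
Employee stock purchase plan: $182.57
Total deductions = $210.36 + $75.21 + $227.53 + $339.32 + $16.97 + $198.17 + $141.47 + $266.62 + $182.57 = $1658.22
Net pay = $6786.49 − $1658.22 = $5128.27

$5128.27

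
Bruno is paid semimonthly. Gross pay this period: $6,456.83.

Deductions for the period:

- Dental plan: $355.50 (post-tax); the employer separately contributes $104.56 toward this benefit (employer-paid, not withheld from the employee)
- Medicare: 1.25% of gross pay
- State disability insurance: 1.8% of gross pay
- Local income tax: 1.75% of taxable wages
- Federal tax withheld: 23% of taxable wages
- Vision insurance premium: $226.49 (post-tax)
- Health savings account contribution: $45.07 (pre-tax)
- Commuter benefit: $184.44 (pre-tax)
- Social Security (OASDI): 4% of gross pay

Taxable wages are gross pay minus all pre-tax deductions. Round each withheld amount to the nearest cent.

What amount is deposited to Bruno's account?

Health savings account contribution: $45.07
Commuter benefit: $184.44
Pre-tax total = $45.07 + $184.44 = $229.51
Taxable wages = $6,456.83 − $229.51 = $6,227.32
Federal tax withheld: $6,227.32 × 0.23 = $1,432.28
Local income tax: $6,227.32 × 0.0175 = $108.98
State disability insurance: $6,456.83 × 0.018 = $116.22
Medicare: $6,456.83 × 0.0125 = $80.71
Social Security (OASDI): $6,456.83 × 0.04 = $258.27
Vision insurance premium: $226.49
Dental plan: $355.50
(Employer's $104.56 toward dental plan is not withheld from the employee.)
Total deductions = $45.07 + $184.44 + $1,432.28 + $108.98 + $116.22 + $80.71 + $258.27 + $226.49 + $355.50 = $2,807.96
Net pay = $6,456.83 − $2,807.96 = $3,648.87

$3,648.87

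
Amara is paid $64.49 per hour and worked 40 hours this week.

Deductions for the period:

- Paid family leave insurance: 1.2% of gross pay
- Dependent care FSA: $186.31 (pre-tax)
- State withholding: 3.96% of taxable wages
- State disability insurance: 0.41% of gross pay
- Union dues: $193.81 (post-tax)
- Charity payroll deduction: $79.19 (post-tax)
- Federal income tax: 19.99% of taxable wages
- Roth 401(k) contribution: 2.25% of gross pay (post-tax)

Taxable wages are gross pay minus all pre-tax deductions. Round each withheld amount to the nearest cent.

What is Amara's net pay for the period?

Gross pay: 40 × $64.49 = $2579.60
Dependent care FSA: $186.31
Taxable wages = $2579.60 − $186.31 = $2393.29
State withholding: $2393.29 × 0.0396 = $94.77
Federal income tax: $2393.29 × 0.1999 = $478.42
Paid family leave insurance: $2579.60 × 0.012 = $30.96
State disability insurance: $2579.60 × 0.0041 = $10.58
Roth 401(k) contribution: $2579.60 × 0.0225 = $58.04
Charity payroll deduction: $79.19
Union dues: $193.81
Total deductions = $186.31 + $94.77 + $478.42 + $30.96 + $10.58 + $58.04 + $79.19 + $193.81 = $1132.08
Net pay = $2579.60 − $1132.08 = $1447.52

$1447.52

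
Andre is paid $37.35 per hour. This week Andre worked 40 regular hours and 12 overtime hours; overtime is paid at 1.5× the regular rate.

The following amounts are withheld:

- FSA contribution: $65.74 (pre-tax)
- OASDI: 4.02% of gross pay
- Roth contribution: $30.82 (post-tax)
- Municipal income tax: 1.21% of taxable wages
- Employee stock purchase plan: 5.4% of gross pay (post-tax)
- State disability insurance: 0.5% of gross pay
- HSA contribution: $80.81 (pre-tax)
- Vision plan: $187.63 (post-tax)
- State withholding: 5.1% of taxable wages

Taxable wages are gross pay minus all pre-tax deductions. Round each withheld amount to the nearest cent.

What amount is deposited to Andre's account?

Regular pay: 40 × $37.35 = $1,494.00
Overtime pay: 12 × $37.35 × 1.5 = $672.30
Gross pay = $1,494.00 + $672.30 = $2,166.30
FSA contribution: $65.74
HSA contribution: $80.81
Pre-tax total = $65.74 + $80.81 = $146.55
Taxable wages = $2,166.30 − $146.55 = $2,019.75
State withholding: $2,019.75 × 0.051 = $103.01
Municipal income tax: $2,019.75 × 0.0121 = $24.44
State disability insurance: $2,166.30 × 0.005 = $10.83
OASDI: $2,166.30 × 0.0402 = $87.09
Vision plan: $187.63
Roth contribution: $30.82
Employee stock purchase plan: $2,166.30 × 0.054 = $116.98
Total deductions = $65.74 + $80.81 + $103.01 + $24.44 + $10.83 + $87.09 + $187.63 + $30.82 + $116.98 = $707.35
Net pay = $2,166.30 − $707.35 = $1,458.95

$1,458.95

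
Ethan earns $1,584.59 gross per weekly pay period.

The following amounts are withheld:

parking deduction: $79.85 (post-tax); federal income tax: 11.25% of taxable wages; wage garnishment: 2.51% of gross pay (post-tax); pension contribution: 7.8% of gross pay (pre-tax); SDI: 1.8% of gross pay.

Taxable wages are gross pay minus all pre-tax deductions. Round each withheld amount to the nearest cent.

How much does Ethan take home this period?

Pension contribution: $1,584.59 × 0.078 = $123.60
Taxable wages = $1,584.59 − $123.60 = $1,460.99
Federal income tax: $1,460.99 × 0.1125 = $164.36
SDI: $1,584.59 × 0.018 = $28.52
Wage garnishment: $1,584.59 × 0.0251 = $39.77
Parking deduction: $79.85
Total deductions = $123.60 + $164.36 + $28.52 + $39.77 + $79.85 = $436.10
Net pay = $1,584.59 − $436.10 = $1,148.49

$1,148.49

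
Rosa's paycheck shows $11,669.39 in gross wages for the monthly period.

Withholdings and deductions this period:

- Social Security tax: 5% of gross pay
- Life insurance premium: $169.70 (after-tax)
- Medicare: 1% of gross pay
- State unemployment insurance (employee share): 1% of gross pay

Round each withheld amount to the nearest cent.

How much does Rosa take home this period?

$10,682.84

State unemployment insurance (employee share): $11,669.39 × 0.01 = $116.69
Medicare: $11,669.39 × 0.01 = $116.69
Social Security tax: $11,669.39 × 0.05 = $583.47
Life insurance premium: $169.70
Total deductions = $116.69 + $116.69 + $583.47 + $169.70 = $986.55
Net pay = $11,669.39 − $986.55 = $10,682.84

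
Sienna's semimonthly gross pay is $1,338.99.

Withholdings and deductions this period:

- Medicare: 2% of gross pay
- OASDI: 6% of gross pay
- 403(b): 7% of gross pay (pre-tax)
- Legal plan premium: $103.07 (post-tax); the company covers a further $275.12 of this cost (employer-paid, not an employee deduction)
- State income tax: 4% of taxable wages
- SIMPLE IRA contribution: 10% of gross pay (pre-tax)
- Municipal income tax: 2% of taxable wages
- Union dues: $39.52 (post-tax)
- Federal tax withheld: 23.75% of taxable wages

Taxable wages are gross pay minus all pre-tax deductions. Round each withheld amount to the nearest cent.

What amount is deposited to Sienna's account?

$531.02

SIMPLE IRA contribution: $1,338.99 × 0.1 = $133.90
403(b): $1,338.99 × 0.07 = $93.73
Pre-tax total = $133.90 + $93.73 = $227.63
Taxable wages = $1,338.99 − $227.63 = $1,111.36
Municipal income tax: $1,111.36 × 0.02 = $22.23
State income tax: $1,111.36 × 0.04 = $44.45
Federal tax withheld: $1,111.36 × 0.2375 = $263.95
Medicare: $1,338.99 × 0.02 = $26.78
OASDI: $1,338.99 × 0.06 = $80.34
Legal plan premium: $103.07
Union dues: $39.52
(Employer's $275.12 toward legal plan premium is not withheld from the employee.)
Total deductions = $133.90 + $93.73 + $22.23 + $44.45 + $263.95 + $26.78 + $80.34 + $103.07 + $39.52 = $807.97
Net pay = $1,338.99 − $807.97 = $531.02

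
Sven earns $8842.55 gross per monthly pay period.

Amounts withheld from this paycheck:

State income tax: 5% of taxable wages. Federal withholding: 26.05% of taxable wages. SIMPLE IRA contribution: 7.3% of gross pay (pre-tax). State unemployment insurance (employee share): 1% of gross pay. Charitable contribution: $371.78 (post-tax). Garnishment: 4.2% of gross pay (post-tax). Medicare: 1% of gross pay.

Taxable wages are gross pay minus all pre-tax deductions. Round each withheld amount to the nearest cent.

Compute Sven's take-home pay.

$4731.83

SIMPLE IRA contribution: $8842.55 × 0.073 = $645.51
Taxable wages = $8842.55 − $645.51 = $8197.04
State income tax: $8197.04 × 0.05 = $409.85
Federal withholding: $8197.04 × 0.2605 = $2135.33
State unemployment insurance (employee share): $8842.55 × 0.01 = $88.43
Medicare: $8842.55 × 0.01 = $88.43
Garnishment: $8842.55 × 0.042 = $371.39
Charitable contribution: $371.78
Total deductions = $645.51 + $409.85 + $2135.33 + $88.43 + $88.43 + $371.39 + $371.78 = $4110.72
Net pay = $8842.55 − $4110.72 = $4731.83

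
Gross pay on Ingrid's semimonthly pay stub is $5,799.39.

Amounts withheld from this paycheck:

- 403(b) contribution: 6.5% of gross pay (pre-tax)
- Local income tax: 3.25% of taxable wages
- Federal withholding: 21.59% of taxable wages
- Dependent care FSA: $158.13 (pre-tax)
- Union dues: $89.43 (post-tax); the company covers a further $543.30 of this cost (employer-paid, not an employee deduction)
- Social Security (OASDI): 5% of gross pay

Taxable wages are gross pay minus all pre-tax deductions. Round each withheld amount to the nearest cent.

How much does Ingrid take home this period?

$3,577.25

403(b) contribution: $5,799.39 × 0.065 = $376.96
Dependent care FSA: $158.13
Pre-tax total = $376.96 + $158.13 = $535.09
Taxable wages = $5,799.39 − $535.09 = $5,264.30
Local income tax: $5,264.30 × 0.0325 = $171.09
Federal withholding: $5,264.30 × 0.2159 = $1,136.56
Social Security (OASDI): $5,799.39 × 0.05 = $289.97
Union dues: $89.43
(Employer's $543.30 toward union dues is not withheld from the employee.)
Total deductions = $376.96 + $158.13 + $171.09 + $1,136.56 + $289.97 + $89.43 = $2,222.14
Net pay = $5,799.39 − $2,222.14 = $3,577.25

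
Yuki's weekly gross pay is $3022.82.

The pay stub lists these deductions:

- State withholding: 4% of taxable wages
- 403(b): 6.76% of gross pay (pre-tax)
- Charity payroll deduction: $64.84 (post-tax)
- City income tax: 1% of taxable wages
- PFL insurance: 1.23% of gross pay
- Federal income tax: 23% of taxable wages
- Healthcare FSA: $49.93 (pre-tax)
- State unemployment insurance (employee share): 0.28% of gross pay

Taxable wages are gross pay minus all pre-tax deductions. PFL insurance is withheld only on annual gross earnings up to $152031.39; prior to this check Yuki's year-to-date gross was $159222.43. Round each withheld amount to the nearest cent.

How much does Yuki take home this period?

$1920.05

403(b): $3022.82 × 0.0676 = $204.34
Healthcare FSA: $49.93
Pre-tax total = $204.34 + $49.93 = $254.27
Taxable wages = $3022.82 − $254.27 = $2768.55
State withholding: $2768.55 × 0.04 = $110.74
City income tax: $2768.55 × 0.01 = $27.69
Federal income tax: $2768.55 × 0.23 = $636.77
PFL insurance: annual cap $152031.39 already reached (YTD $159222.43), so $0.00
State unemployment insurance (employee share): $3022.82 × 0.0028 = $8.46
Charity payroll deduction: $64.84
Total deductions = $204.34 + $49.93 + $110.74 + $27.69 + $636.77 + $0.00 + $8.46 + $64.84 = $1102.77
Net pay = $3022.82 − $1102.77 = $1920.05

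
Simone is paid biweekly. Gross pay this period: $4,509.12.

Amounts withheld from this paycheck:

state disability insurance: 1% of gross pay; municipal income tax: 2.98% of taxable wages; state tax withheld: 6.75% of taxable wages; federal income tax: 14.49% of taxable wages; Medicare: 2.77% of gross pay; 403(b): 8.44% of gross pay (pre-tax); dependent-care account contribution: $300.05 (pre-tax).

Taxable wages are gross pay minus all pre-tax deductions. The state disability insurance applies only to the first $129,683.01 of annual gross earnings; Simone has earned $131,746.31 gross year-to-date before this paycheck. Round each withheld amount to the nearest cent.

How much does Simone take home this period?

$2,776.34

403(b): $4,509.12 × 0.0844 = $380.57
Dependent-care account contribution: $300.05
Pre-tax total = $380.57 + $300.05 = $680.62
Taxable wages = $4,509.12 − $680.62 = $3,828.50
State tax withheld: $3,828.50 × 0.0675 = $258.42
Municipal income tax: $3,828.50 × 0.0298 = $114.09
Federal income tax: $3,828.50 × 0.1449 = $554.75
State disability insurance: annual cap $129,683.01 already reached (YTD $131,746.31), so $0.00
Medicare: $4,509.12 × 0.0277 = $124.90
Total deductions = $380.57 + $300.05 + $258.42 + $114.09 + $554.75 + $0.00 + $124.90 = $1,732.78
Net pay = $4,509.12 − $1,732.78 = $2,776.34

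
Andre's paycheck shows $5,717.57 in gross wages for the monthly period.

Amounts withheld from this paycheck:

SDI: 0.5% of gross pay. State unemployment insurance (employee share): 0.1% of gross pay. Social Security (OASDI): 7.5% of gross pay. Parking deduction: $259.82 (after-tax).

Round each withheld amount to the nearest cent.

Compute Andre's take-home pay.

$4,994.62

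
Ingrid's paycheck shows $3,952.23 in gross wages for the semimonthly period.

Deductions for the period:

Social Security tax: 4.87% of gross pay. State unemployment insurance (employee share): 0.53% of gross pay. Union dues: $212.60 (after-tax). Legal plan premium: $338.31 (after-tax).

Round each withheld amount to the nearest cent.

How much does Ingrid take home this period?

$3,187.90

Social Security tax: $3,952.23 × 0.0487 = $192.47
State unemployment insurance (employee share): $3,952.23 × 0.0053 = $20.95
Union dues: $212.60
Legal plan premium: $338.31
Total deductions = $192.47 + $20.95 + $212.60 + $338.31 = $764.33
Net pay = $3,952.23 − $764.33 = $3,187.90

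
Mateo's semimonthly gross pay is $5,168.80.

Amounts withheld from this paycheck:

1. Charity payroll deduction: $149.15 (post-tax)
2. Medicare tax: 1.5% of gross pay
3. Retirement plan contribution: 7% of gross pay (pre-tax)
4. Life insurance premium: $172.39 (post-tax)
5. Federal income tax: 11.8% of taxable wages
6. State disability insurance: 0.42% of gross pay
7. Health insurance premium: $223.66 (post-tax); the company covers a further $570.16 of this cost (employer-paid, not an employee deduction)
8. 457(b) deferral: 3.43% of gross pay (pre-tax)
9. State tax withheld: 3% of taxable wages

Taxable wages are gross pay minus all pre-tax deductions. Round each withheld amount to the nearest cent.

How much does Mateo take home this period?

Retirement plan contribution: $5,168.80 × 0.07 = $361.82
457(b) deferral: $5,168.80 × 0.0343 = $177.29
Pre-tax total = $361.82 + $177.29 = $539.11
Taxable wages = $5,168.80 − $539.11 = $4,629.69
Federal income tax: $4,629.69 × 0.118 = $546.30
State tax withheld: $4,629.69 × 0.03 = $138.89
Medicare tax: $5,168.80 × 0.015 = $77.53
State disability insurance: $5,168.80 × 0.0042 = $21.71
Life insurance premium: $172.39
Health insurance premium: $223.66
Charity payroll deduction: $149.15
(Employer's $570.16 toward health insurance premium is not withheld from the employee.)
Total deductions = $361.82 + $177.29 + $546.30 + $138.89 + $77.53 + $21.71 + $172.39 + $223.66 + $149.15 = $1,868.74
Net pay = $5,168.80 − $1,868.74 = $3,300.06

$3,300.06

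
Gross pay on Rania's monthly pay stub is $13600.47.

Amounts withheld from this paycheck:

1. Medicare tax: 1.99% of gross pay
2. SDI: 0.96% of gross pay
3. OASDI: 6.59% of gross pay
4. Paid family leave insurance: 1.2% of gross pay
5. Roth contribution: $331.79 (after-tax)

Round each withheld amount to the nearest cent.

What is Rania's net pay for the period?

$11807.99

SDI: $13600.47 × 0.0096 = $130.56
Paid family leave insurance: $13600.47 × 0.012 = $163.21
Medicare tax: $13600.47 × 0.0199 = $270.65
OASDI: $13600.47 × 0.0659 = $896.27
Roth contribution: $331.79
Total deductions = $130.56 + $163.21 + $270.65 + $896.27 + $331.79 = $1792.48
Net pay = $13600.47 − $1792.48 = $11807.99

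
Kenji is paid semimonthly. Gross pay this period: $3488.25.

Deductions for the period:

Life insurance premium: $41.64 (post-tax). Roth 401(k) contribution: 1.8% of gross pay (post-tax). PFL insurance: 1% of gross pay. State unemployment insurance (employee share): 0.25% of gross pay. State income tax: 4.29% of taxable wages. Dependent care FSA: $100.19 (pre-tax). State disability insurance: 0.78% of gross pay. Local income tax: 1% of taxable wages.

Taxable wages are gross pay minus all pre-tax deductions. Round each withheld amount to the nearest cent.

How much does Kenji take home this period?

$3033.59

Dependent care FSA: $100.19
Taxable wages = $3488.25 − $100.19 = $3388.06
Local income tax: $3388.06 × 0.01 = $33.88
State income tax: $3388.06 × 0.0429 = $145.35
PFL insurance: $3488.25 × 0.01 = $34.88
State unemployment insurance (employee share): $3488.25 × 0.0025 = $8.72
State disability insurance: $3488.25 × 0.0078 = $27.21
Life insurance premium: $41.64
Roth 401(k) contribution: $3488.25 × 0.018 = $62.79
Total deductions = $100.19 + $33.88 + $145.35 + $34.88 + $8.72 + $27.21 + $41.64 + $62.79 = $454.66
Net pay = $3488.25 − $454.66 = $3033.59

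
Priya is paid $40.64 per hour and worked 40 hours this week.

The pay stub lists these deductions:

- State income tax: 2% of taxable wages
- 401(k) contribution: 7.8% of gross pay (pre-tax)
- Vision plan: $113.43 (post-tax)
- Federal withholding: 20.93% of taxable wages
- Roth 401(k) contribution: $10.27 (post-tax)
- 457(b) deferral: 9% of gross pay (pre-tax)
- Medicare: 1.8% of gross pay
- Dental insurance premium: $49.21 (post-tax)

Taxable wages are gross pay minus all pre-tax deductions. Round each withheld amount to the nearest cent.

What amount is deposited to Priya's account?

$840.20

Gross pay: 40 × $40.64 = $1,625.60
457(b) deferral: $1,625.60 × 0.09 = $146.30
401(k) contribution: $1,625.60 × 0.078 = $126.80
Pre-tax total = $146.30 + $126.80 = $273.10
Taxable wages = $1,625.60 − $273.10 = $1,352.50
State income tax: $1,352.50 × 0.02 = $27.05
Federal withholding: $1,352.50 × 0.2093 = $283.08
Medicare: $1,625.60 × 0.018 = $29.26
Vision plan: $113.43
Dental insurance premium: $49.21
Roth 401(k) contribution: $10.27
Total deductions = $146.30 + $126.80 + $27.05 + $283.08 + $29.26 + $113.43 + $49.21 + $10.27 = $785.40
Net pay = $1,625.60 − $785.40 = $840.20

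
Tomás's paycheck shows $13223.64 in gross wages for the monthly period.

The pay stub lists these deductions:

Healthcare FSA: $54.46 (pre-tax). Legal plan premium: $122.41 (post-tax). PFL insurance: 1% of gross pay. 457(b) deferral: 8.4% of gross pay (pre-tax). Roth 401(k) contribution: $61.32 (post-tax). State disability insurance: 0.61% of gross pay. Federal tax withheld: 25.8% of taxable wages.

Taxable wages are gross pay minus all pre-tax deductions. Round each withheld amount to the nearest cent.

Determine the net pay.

$8550.70

457(b) deferral: $13223.64 × 0.084 = $1110.79
Healthcare FSA: $54.46
Pre-tax total = $1110.79 + $54.46 = $1165.25
Taxable wages = $13223.64 − $1165.25 = $12058.39
Federal tax withheld: $12058.39 × 0.258 = $3111.06
PFL insurance: $13223.64 × 0.01 = $132.24
State disability insurance: $13223.64 × 0.0061 = $80.66
Roth 401(k) contribution: $61.32
Legal plan premium: $122.41
Total deductions = $1110.79 + $54.46 + $3111.06 + $132.24 + $80.66 + $61.32 + $122.41 = $4672.94
Net pay = $13223.64 − $4672.94 = $8550.70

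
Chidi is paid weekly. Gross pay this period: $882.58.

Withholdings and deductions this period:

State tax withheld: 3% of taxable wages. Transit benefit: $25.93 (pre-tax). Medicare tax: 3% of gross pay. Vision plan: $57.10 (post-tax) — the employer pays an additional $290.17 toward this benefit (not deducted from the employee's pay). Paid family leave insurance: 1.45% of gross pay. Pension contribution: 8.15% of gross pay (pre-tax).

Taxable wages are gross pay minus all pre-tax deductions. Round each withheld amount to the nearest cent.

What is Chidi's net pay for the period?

$664.80

Pension contribution: $882.58 × 0.0815 = $71.93
Transit benefit: $25.93
Pre-tax total = $71.93 + $25.93 = $97.86
Taxable wages = $882.58 − $97.86 = $784.72
State tax withheld: $784.72 × 0.03 = $23.54
Paid family leave insurance: $882.58 × 0.0145 = $12.80
Medicare tax: $882.58 × 0.03 = $26.48
Vision plan: $57.10
(Employer's $290.17 toward vision plan is not withheld from the employee.)
Total deductions = $71.93 + $25.93 + $23.54 + $12.80 + $26.48 + $57.10 = $217.78
Net pay = $882.58 − $217.78 = $664.80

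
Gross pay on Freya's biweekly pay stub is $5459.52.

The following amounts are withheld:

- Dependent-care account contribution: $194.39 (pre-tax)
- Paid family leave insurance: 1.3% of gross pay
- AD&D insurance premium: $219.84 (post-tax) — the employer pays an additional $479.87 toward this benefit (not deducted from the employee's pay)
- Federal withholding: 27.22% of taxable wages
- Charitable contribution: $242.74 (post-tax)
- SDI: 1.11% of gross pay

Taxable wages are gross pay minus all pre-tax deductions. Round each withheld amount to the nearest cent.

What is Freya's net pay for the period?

Dependent-care account contribution: $194.39
Taxable wages = $5459.52 − $194.39 = $5265.13
Federal withholding: $5265.13 × 0.2722 = $1433.17
SDI: $5459.52 × 0.0111 = $60.60
Paid family leave insurance: $5459.52 × 0.013 = $70.97
AD&D insurance premium: $219.84
Charitable contribution: $242.74
(Employer's $479.87 toward AD&D insurance premium is not withheld from the employee.)
Total deductions = $194.39 + $1433.17 + $60.60 + $70.97 + $219.84 + $242.74 = $2221.71
Net pay = $5459.52 − $2221.71 = $3237.81

$3237.81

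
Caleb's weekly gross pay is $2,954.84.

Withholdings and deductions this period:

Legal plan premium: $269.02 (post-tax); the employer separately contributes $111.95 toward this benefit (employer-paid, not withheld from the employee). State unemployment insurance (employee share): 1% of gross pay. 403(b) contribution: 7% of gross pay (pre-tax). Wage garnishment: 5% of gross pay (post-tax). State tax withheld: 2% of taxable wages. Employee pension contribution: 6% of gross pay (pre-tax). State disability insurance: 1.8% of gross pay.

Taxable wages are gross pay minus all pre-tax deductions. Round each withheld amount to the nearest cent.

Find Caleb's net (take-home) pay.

403(b) contribution: $2,954.84 × 0.07 = $206.84
Employee pension contribution: $2,954.84 × 0.06 = $177.29
Pre-tax total = $206.84 + $177.29 = $384.13
Taxable wages = $2,954.84 − $384.13 = $2,570.71
State tax withheld: $2,570.71 × 0.02 = $51.41
State unemployment insurance (employee share): $2,954.84 × 0.01 = $29.55
State disability insurance: $2,954.84 × 0.018 = $53.19
Legal plan premium: $269.02
Wage garnishment: $2,954.84 × 0.05 = $147.74
(Employer's $111.95 toward legal plan premium is not withheld from the employee.)
Total deductions = $206.84 + $177.29 + $51.41 + $29.55 + $53.19 + $269.02 + $147.74 = $935.04
Net pay = $2,954.84 − $935.04 = $2,019.80

$2,019.80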